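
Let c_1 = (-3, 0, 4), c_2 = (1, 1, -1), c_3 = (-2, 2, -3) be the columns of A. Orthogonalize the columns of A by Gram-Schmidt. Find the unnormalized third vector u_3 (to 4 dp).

q_1 = c_1/‖c_1‖ = (-3, 0, 4)/5.0000 = (-0.6000, 0.0000, 0.8000).
r_{12} = q_1·c_2 = -1.4000.
u_2 = c_2 + 1.4000·q_1 = (0.1600, 1.0000, 0.1200).
‖u_2‖ = 1.0198, so q_2 = (0.1569, 0.9806, 0.1177).
r_{13} = q_1·c_3 = -1.2000; r_{23} = q_2·c_3 = 1.2944.
u_3 = c_3 + 1.2000·q_1 − 1.2944·q_2 = (-2.9231, 0.7308, -2.1923).

u_3 = (-2.9231, 0.7308, -2.1923)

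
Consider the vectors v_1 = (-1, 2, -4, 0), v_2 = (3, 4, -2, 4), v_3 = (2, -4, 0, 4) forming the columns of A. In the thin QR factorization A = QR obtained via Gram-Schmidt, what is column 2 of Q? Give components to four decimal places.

v_1 = (-1, 2, -4, 0); ‖v_1‖ = 4.5826, so e_1 = (-0.2182, 0.4364, -0.8729, 0.0000).
e_1·v_2 = (-0.2182)·3 + 0.4364·4 + (-0.8729)·(-2) + 0.0000·4 = 2.8368.
u_2 = v_2 − 2.8368·e_1 = (3.6190, 2.7619, 0.4762, 4.0000).
‖u_2‖ = 6.0788, so e_2 = (0.5954, 0.4543, 0.0783, 0.6580).

e_2 = (0.5954, 0.4543, 0.0783, 0.6580)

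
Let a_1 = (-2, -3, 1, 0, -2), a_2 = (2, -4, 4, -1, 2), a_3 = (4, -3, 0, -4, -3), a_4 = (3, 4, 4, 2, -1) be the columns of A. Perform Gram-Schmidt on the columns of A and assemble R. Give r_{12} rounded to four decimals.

r_{12} = 1.8856

q_1 = a_1/‖a_1‖ = (-2, -3, 1, 0, -2)/4.2426 = (-0.4714, -0.7071, 0.2357, 0.0000, -0.4714).
r_{12} = q_1·a_2 = 1.8856.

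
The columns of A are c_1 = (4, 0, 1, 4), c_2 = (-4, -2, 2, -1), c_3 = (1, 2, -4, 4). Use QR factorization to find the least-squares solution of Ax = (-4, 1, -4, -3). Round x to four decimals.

x = (-1.3164, -0.1571, 0.5384)

c_1 = (4, 0, 1, 4); ‖c_1‖ = 5.7446, so e_1 = (0.6963, 0.0000, 0.1741, 0.6963).
e_1·c_2 = 0.6963·(-4) + 0.0000·(-2) + 0.1741·2 + 0.6963·(-1) = -3.1334.
u_2 = c_2 + 3.1334·e_1 = (-1.8182, -2.0000, 2.5455, 1.1818).
‖u_2‖ = 3.8964, so e_2 = (-0.4666, -0.5133, 0.6533, 0.3033).
e_1·c_3 = 0.6963·1 + 0.0000·2 + 0.1741·(-4) + 0.6963·4 = 2.7852; e_2·c_3 = (-0.4666)·1 + (-0.5133)·2 + 0.6533·(-4) + 0.3033·4 = -2.8931.
u_3 = c_3 − 2.7852·e_1 + 2.8931·e_2 = (-2.2894, 0.5150, -2.5948, 2.9381).
‖u_3‖ = 4.5686, so e_3 = (-0.5011, 0.1127, -0.5680, 0.6431).
Qᵀb = (-5.5705, -2.1698, 2.4597).
Back-substitute: x_3 = 2.4597/4.5686 = 0.5384.
x_2 = (-2.1698 + 2.8931·0.5384)/3.8964 = -0.1571.
x_1 = (-5.5705 + 3.1334·(-0.1571) − 2.7852·0.5384)/5.7446 = -1.3164.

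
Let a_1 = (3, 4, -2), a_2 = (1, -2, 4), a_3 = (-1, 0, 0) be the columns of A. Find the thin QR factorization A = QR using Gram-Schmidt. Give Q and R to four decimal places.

Q = [[0.5571, 0.6020, -0.5721], [0.7428, -0.0531, 0.6674], [-0.3714, 0.7967, 0.4767]], R = [[5.3852, -2.4140, -0.5571], [0.0000, 3.8952, -0.6020], [0.0000, 0.0000, 0.5721]]

q_1 = a_1/‖a_1‖ = (3, 4, -2)/5.3852 = (0.5571, 0.7428, -0.3714).
r_{12} = q_1·a_2 = -2.4140.
u_2 = a_2 + 2.4140·q_1 = (2.3448, -0.2069, 3.1034).
‖u_2‖ = 3.8952, so q_2 = (0.6020, -0.0531, 0.7967).
r_{13} = q_1·a_3 = -0.5571; r_{23} = q_2·a_3 = -0.6020.
u_3 = a_3 + 0.5571·q_1 + 0.6020·q_2 = (-0.3273, 0.3818, 0.2727).
‖u_3‖ = 0.5721, so q_3 = (-0.5721, 0.6674, 0.4767).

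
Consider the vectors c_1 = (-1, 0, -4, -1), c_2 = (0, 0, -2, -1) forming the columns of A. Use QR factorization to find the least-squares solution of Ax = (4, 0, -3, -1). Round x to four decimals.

c_1 = (-1, 0, -4, -1); ‖c_1‖ = 4.2426, so q_1 = (-0.2357, 0.0000, -0.9428, -0.2357).
q_1·c_2 = (-0.2357)·0 + 0.0000·0 + (-0.9428)·(-2) + (-0.2357)·(-1) = 2.1213.
u_2 = c_2 − 2.1213·q_1 = (0.5000, 0.0000, 0.0000, -0.5000).
‖u_2‖ = 0.7071, so q_2 = (0.7071, 0.0000, 0.0000, -0.7071).
Qᵀb = (2.1213, 3.5355).
Back-substitute: x_2 = 3.5355/0.7071 = 5.0000.
x_1 = (2.1213 − 2.1213·5.0000)/4.2426 = -2.0000.

x = (-2.0000, 5.0000)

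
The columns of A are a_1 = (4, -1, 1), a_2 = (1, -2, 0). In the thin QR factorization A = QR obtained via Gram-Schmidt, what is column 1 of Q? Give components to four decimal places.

q_1 = (0.9428, -0.2357, 0.2357)

a_1 = (4, -1, 1); ‖a_1‖ = 4.2426, so q_1 = (0.9428, -0.2357, 0.2357).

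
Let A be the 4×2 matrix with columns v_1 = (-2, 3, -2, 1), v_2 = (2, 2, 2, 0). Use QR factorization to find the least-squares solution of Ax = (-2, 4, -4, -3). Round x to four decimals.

v_1 = (-2, 3, -2, 1); ‖v_1‖ = 4.2426, so e_1 = (-0.4714, 0.7071, -0.4714, 0.2357).
e_1·v_2 = (-0.4714)·2 + 0.7071·2 + (-0.4714)·2 + 0.2357·0 = -0.4714.
u_2 = v_2 + 0.4714·e_1 = (1.7778, 2.3333, 1.7778, 0.1111).
‖u_2‖ = 3.4319, so e_2 = (0.5180, 0.6799, 0.5180, 0.0324).
Qᵀb = (4.9497, -0.4856).
Back-substitute: x_2 = -0.4856/3.4319 = -0.1415.
x_1 = (4.9497 + 0.4714·(-0.1415))/4.2426 = 1.1509.

x = (1.1509, -0.1415)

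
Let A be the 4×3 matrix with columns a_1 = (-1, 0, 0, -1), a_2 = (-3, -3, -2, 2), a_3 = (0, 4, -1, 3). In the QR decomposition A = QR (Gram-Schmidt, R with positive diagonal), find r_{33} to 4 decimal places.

r_{33} = 4.6103

a_1 = (-1, 0, 0, -1); ‖a_1‖ = 1.4142, so e_1 = (-0.7071, 0.0000, 0.0000, -0.7071).
e_1·a_2 = (-0.7071)·(-3) + 0.0000·(-3) + 0.0000·(-2) + (-0.7071)·2 = 0.7071.
u_2 = a_2 − 0.7071·e_1 = (-2.5000, -3.0000, -2.0000, 2.5000).
‖u_2‖ = 5.0498, so e_2 = (-0.4951, -0.5941, -0.3961, 0.4951).
e_1·a_3 = (-0.7071)·0 + 0.0000·4 + 0.0000·(-1) + (-0.7071)·3 = -2.1213; e_2·a_3 = (-0.4951)·0 + (-0.5941)·4 + (-0.3961)·(-1) + 0.4951·3 = -0.4951.
u_3 = a_3 + 2.1213·e_1 + 0.4951·e_2 = (-1.7451, 3.7059, -1.1961, 1.7451).
r_{33} = ‖u_3‖ = 4.6103.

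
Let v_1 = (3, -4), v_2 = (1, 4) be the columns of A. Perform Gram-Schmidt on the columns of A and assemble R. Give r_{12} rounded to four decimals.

r_{12} = -2.6000

v_1 = (3, -4); ‖v_1‖ = 5.0000, so e_1 = (0.6000, -0.8000).
r_{12} = e_1·v_2 = -2.6000.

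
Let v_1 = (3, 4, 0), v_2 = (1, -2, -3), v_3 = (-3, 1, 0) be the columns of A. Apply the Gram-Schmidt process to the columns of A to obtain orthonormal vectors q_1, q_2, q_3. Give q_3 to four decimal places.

q_3 = (-0.6656, 0.4992, -0.5547)

v_1 = (3, 4, 0); ‖v_1‖ = 5.0000, so q_1 = (0.6000, 0.8000, 0.0000).
q_1·v_2 = 0.6000·1 + 0.8000·(-2) + 0.0000·(-3) = -1.0000.
u_2 = v_2 + 1.0000·q_1 = (1.6000, -1.2000, -3.0000).
‖u_2‖ = 3.6056, so q_2 = (0.4438, -0.3328, -0.8321).
q_1·v_3 = 0.6000·(-3) + 0.8000·1 + 0.0000·0 = -1.0000; q_2·v_3 = 0.4438·(-3) + (-0.3328)·1 + (-0.8321)·0 = -1.6641.
u_3 = v_3 + 1.0000·q_1 + 1.6641·q_2 = (-1.6615, 1.2462, -1.3846).
‖u_3‖ = 2.4962, so q_3 = (-0.6656, 0.4992, -0.5547).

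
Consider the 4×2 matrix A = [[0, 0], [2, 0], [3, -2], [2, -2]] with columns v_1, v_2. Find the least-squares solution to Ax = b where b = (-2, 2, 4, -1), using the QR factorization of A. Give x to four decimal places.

x = (1.4444, 1.0556)

e_1 = v_1/‖v_1‖ = (0, 2, 3, 2)/4.1231 = (0.0000, 0.4851, 0.7276, 0.4851).
r_{12} = e_1·v_2 = -2.4254.
u_2 = v_2 + 2.4254·e_1 = (0.0000, 1.1765, -0.2353, -0.8235).
‖u_2‖ = 1.4552, so e_2 = (0.0000, 0.8085, -0.1617, -0.5659).
Qᵀb = (3.3955, 1.5361).
Back-substitute: x_2 = 1.5361/1.4552 = 1.0556.
x_1 = (3.3955 + 2.4254·1.0556)/4.1231 = 1.4444.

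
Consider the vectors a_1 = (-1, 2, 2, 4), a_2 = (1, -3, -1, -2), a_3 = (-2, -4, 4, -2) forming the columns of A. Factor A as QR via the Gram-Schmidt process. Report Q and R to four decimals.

Q = [[-0.2000, 0.1725, -0.5239], [0.4000, -0.8842, -0.1310], [0.4000, 0.1941, 0.7248], [0.8000, 0.3882, -0.4279]], R = [[5.0000, -3.4000, -1.2000], [0.0000, 1.8547, 3.1919], [0.0000, 0.0000, 5.3265]]

a_1 = (-1, 2, 2, 4); ‖a_1‖ = 5.0000, so e_1 = (-0.2000, 0.4000, 0.4000, 0.8000).
e_1·a_2 = (-0.2000)·1 + 0.4000·(-3) + 0.4000·(-1) + 0.8000·(-2) = -3.4000.
u_2 = a_2 + 3.4000·e_1 = (0.3200, -1.6400, 0.3600, 0.7200).
‖u_2‖ = 1.8547, so e_2 = (0.1725, -0.8842, 0.1941, 0.3882).
e_1·a_3 = (-0.2000)·(-2) + 0.4000·(-4) + 0.4000·4 + 0.8000·(-2) = -1.2000; e_2·a_3 = 0.1725·(-2) + (-0.8842)·(-4) + 0.1941·4 + 0.3882·(-2) = 3.1919.
u_3 = a_3 + 1.2000·e_1 − 3.1919·e_2 = (-2.7907, -0.6977, 3.8605, -2.2791).
‖u_3‖ = 5.3265, so e_3 = (-0.5239, -0.1310, 0.7248, -0.4279).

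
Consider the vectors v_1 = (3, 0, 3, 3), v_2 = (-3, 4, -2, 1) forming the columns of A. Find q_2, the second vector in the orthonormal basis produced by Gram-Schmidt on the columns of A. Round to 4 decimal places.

q_1 = v_1/‖v_1‖ = (3, 0, 3, 3)/5.1962 = (0.5774, 0.0000, 0.5774, 0.5774).
r_{12} = q_1·v_2 = -2.3094.
u_2 = v_2 + 2.3094·q_1 = (-1.6667, 4.0000, -0.6667, 2.3333).
‖u_2‖ = 4.9666, so q_2 = (-0.3356, 0.8054, -0.1342, 0.4698).

q_2 = (-0.3356, 0.8054, -0.1342, 0.4698)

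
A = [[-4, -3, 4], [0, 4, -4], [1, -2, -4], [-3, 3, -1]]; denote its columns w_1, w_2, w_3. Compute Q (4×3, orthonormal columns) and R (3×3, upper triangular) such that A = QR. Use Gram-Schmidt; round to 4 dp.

q_1 = w_1/‖w_1‖ = (-4, 0, 1, -3)/5.0990 = (-0.7845, 0.0000, 0.1961, -0.5883).
r_{12} = q_1·w_2 = 0.1961.
u_2 = w_2 − 0.1961·q_1 = (-2.8462, 4.0000, -2.0385, 3.1154).
‖u_2‖ = 6.1613, so q_2 = (-0.4619, 0.6492, -0.3308, 0.5056).
r_{13} = q_1·w_3 = -3.3340; r_{23} = q_2·w_3 = -3.6269.
u_3 = w_3 + 3.3340·q_1 + 3.6269·q_2 = (-0.2908, -1.6454, -4.5461, -1.1277).
‖u_3‖ = 4.9730, so q_3 = (-0.0585, -0.3309, -0.9142, -0.2268).

Q = [[-0.7845, -0.4619, -0.0585], [0.0000, 0.6492, -0.3309], [0.1961, -0.3308, -0.9142], [-0.5883, 0.5056, -0.2268]], R = [[5.0990, 0.1961, -3.3340], [0.0000, 6.1613, -3.6269], [0.0000, 0.0000, 4.9730]]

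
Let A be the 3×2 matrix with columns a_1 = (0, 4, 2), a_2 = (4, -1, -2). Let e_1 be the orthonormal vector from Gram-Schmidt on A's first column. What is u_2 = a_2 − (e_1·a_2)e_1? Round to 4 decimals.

u_2 = (4.0000, 0.6000, -1.2000)

a_1 = (0, 4, 2); ‖a_1‖ = 4.4721, so e_1 = (0.0000, 0.8944, 0.4472).
e_1·a_2 = 0.0000·4 + 0.8944·(-1) + 0.4472·(-2) = -1.7889.
u_2 = a_2 + 1.7889·e_1 = (4.0000, 0.6000, -1.2000).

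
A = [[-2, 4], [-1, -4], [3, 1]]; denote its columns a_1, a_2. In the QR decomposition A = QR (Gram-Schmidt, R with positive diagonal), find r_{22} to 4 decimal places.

q_1 = a_1/‖a_1‖ = (-2, -1, 3)/3.7417 = (-0.5345, -0.2673, 0.8018).
r_{12} = q_1·a_2 = -0.2673.
u_2 = a_2 + 0.2673·q_1 = (3.8571, -4.0714, 1.2143).
r_{22} = ‖u_2‖ = 5.7383.

r_{22} = 5.7383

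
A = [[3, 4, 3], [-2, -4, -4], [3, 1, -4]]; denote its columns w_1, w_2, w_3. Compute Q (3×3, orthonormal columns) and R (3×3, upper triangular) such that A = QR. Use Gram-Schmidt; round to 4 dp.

Q = [[0.6396, 0.2886, 0.7125], [-0.4264, -0.6380, 0.6412], [0.6396, -0.7139, -0.2850]], R = [[4.6904, 4.9036, 1.0660], [0.0000, 2.9924, 6.2734], [0.0000, 0.0000, 0.7125]]

e_1 = w_1/‖w_1‖ = (3, -2, 3)/4.6904 = (0.6396, -0.4264, 0.6396).
r_{12} = e_1·w_2 = 4.9036.
u_2 = w_2 − 4.9036·e_1 = (0.8636, -1.9091, -2.1364).
‖u_2‖ = 2.9924, so e_2 = (0.2886, -0.6380, -0.7139).
r_{13} = e_1·w_3 = 1.0660; r_{23} = e_2·w_3 = 6.2734.
u_3 = w_3 − 1.0660·e_1 − 6.2734·e_2 = (0.5076, 0.4569, -0.2030).
‖u_3‖ = 0.7125, so e_3 = (0.7125, 0.6412, -0.2850).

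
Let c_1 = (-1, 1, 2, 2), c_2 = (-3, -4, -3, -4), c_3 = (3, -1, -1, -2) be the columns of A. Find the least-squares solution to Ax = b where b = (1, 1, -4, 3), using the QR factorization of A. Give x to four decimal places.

c_1 = (-1, 1, 2, 2); ‖c_1‖ = 3.1623, so e_1 = (-0.3162, 0.3162, 0.6325, 0.6325).
e_1·c_2 = (-0.3162)·(-3) + 0.3162·(-4) + 0.6325·(-3) + 0.6325·(-4) = -4.7434.
u_2 = c_2 + 4.7434·e_1 = (-4.5000, -2.5000, 0.0000, -1.0000).
‖u_2‖ = 5.2440, so e_2 = (-0.8581, -0.4767, 0.0000, -0.1907).
e_1·c_3 = (-0.3162)·3 + 0.3162·(-1) + 0.6325·(-1) + 0.6325·(-2) = -3.1623; e_2·c_3 = (-0.8581)·3 + (-0.4767)·(-1) + 0.0000·(-1) + (-0.1907)·(-2) = -1.7162.
u_3 = c_3 + 3.1623·e_1 + 1.7162·e_2 = (0.5273, -0.8182, 1.0000, -0.3273).
‖u_3‖ = 1.4334, so e_3 = (0.3679, -0.5708, 0.6977, -0.2283).
Qᵀb = (-0.6325, -1.9069, -3.6786).
Back-substitute: x_3 = -3.6786/1.4334 = -2.5664.
x_2 = (-1.9069 + 1.7162·(-2.5664))/5.2440 = -1.2035.
x_1 = (-0.6325 + 4.7434·(-1.2035) + 3.1623·(-2.5664))/3.1623 = -4.5717.

x = (-4.5717, -1.2035, -2.5664)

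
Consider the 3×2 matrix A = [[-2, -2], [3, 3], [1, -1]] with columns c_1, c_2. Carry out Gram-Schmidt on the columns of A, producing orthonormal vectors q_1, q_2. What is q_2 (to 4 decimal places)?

c_1 = (-2, 3, 1); ‖c_1‖ = 3.7417, so q_1 = (-0.5345, 0.8018, 0.2673).
q_1·c_2 = (-0.5345)·(-2) + 0.8018·3 + 0.2673·(-1) = 3.2071.
u_2 = c_2 − 3.2071·q_1 = (-0.2857, 0.4286, -1.8571).
‖u_2‖ = 1.9272, so q_2 = (-0.1482, 0.2224, -0.9636).

q_2 = (-0.1482, 0.2224, -0.9636)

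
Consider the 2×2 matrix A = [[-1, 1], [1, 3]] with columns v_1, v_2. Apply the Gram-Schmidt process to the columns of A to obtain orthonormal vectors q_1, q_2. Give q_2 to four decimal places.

q_1 = v_1/‖v_1‖ = (-1, 1)/1.4142 = (-0.7071, 0.7071).
r_{12} = q_1·v_2 = 1.4142.
u_2 = v_2 − 1.4142·q_1 = (2.0000, 2.0000).
‖u_2‖ = 2.8284, so q_2 = (0.7071, 0.7071).

q_2 = (0.7071, 0.7071)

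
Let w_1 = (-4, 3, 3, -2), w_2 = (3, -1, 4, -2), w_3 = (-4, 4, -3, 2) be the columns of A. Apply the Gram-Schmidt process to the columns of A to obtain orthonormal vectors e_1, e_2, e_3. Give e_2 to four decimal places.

e_2 = (0.5672, -0.1971, 0.7162, -0.3557)

w_1 = (-4, 3, 3, -2); ‖w_1‖ = 6.1644, so e_1 = (-0.6489, 0.4867, 0.4867, -0.3244).
e_1·w_2 = (-0.6489)·3 + 0.4867·(-1) + 0.4867·4 + (-0.3244)·(-2) = 0.1622.
u_2 = w_2 − 0.1622·e_1 = (3.1053, -1.0789, 3.9211, -1.9474).
‖u_2‖ = 5.4748, so e_2 = (0.5672, -0.1971, 0.7162, -0.3557).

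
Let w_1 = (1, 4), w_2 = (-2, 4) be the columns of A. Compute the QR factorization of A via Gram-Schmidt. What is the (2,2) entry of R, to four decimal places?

r_{22} = 2.9104

q_1 = w_1/‖w_1‖ = (1, 4)/4.1231 = (0.2425, 0.9701).
r_{12} = q_1·w_2 = 3.3955.
u_2 = w_2 − 3.3955·q_1 = (-2.8235, 0.7059).
r_{22} = ‖u_2‖ = 2.9104.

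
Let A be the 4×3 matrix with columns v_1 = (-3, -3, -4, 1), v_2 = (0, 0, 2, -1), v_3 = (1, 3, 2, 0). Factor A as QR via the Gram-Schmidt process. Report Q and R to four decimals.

q_1 = v_1/‖v_1‖ = (-3, -3, -4, 1)/5.9161 = (-0.5071, -0.5071, -0.6761, 0.1690).
r_{12} = q_1·v_2 = -1.5213.
u_2 = v_2 + 1.5213·q_1 = (-0.7714, -0.7714, 0.9714, -0.7429).
‖u_2‖ = 1.6388, so q_2 = (-0.4707, -0.4707, 0.5928, -0.4533).
r_{13} = q_1·v_3 = -3.3806; r_{23} = q_2·v_3 = -0.6974.
u_3 = v_3 + 3.3806·q_1 + 0.6974·q_2 = (-1.0426, 0.9574, 0.1277, 0.2553).
‖u_3‖ = 1.4440, so q_3 = (-0.7220, 0.6631, 0.0884, 0.1768).

Q = [[-0.5071, -0.4707, -0.7220], [-0.5071, -0.4707, 0.6631], [-0.6761, 0.5928, 0.0884], [0.1690, -0.4533, 0.1768]], R = [[5.9161, -1.5213, -3.3806], [0.0000, 1.6388, -0.6974], [0.0000, 0.0000, 1.4440]]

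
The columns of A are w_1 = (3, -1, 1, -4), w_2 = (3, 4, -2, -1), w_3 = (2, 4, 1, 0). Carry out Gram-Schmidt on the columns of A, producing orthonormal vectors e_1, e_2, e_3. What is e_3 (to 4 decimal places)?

e_3 = (0.0550, 0.4388, 0.8838, 0.1525)

w_1 = (3, -1, 1, -4); ‖w_1‖ = 5.1962, so e_1 = (0.5774, -0.1925, 0.1925, -0.7698).
e_1·w_2 = 0.5774·3 + (-0.1925)·4 + 0.1925·(-2) + (-0.7698)·(-1) = 1.3472.
u_2 = w_2 − 1.3472·e_1 = (2.2222, 4.2593, -2.2593, 0.0370).
‖u_2‖ = 5.3090, so e_2 = (0.4186, 0.8023, -0.4256, 0.0070).
e_1·w_3 = 0.5774·2 + (-0.1925)·4 + 0.1925·1 + (-0.7698)·0 = 0.5774; e_2·w_3 = 0.4186·2 + 0.8023·4 + (-0.4256)·1 + 0.0070·0 = 3.6207.
u_3 = w_3 − 0.5774·e_1 − 3.6207·e_2 = (0.1511, 1.2063, 2.4297, 0.4192).
‖u_3‖ = 2.7490, so e_3 = (0.0550, 0.4388, 0.8838, 0.1525).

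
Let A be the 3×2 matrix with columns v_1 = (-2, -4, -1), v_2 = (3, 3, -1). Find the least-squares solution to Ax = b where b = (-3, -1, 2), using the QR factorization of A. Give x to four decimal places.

x = (-0.7818, -1.4364)

v_1 = (-2, -4, -1); ‖v_1‖ = 4.5826, so e_1 = (-0.4364, -0.8729, -0.2182).
e_1·v_2 = (-0.4364)·3 + (-0.8729)·3 + (-0.2182)·(-1) = -3.7097.
u_2 = v_2 + 3.7097·e_1 = (1.3810, -0.2381, -1.8095).
‖u_2‖ = 2.2887, so e_2 = (0.6034, -0.1040, -0.7906).
Qᵀb = (1.7457, -3.2874).
Back-substitute: x_2 = -3.2874/2.2887 = -1.4364.
x_1 = (1.7457 + 3.7097·(-1.4364))/4.5826 = -0.7818.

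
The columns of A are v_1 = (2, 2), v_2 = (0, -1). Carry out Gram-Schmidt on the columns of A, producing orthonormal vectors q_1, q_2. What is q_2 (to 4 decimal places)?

q_2 = (0.7071, -0.7071)

v_1 = (2, 2); ‖v_1‖ = 2.8284, so q_1 = (0.7071, 0.7071).
q_1·v_2 = 0.7071·0 + 0.7071·(-1) = -0.7071.
u_2 = v_2 + 0.7071·q_1 = (0.5000, -0.5000).
‖u_2‖ = 0.7071, so q_2 = (0.7071, -0.7071).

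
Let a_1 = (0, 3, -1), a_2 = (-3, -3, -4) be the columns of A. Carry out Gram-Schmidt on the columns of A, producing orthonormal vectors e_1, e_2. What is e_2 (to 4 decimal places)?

a_1 = (0, 3, -1); ‖a_1‖ = 3.1623, so e_1 = (0.0000, 0.9487, -0.3162).
e_1·a_2 = 0.0000·(-3) + 0.9487·(-3) + (-0.3162)·(-4) = -1.5811.
u_2 = a_2 + 1.5811·e_1 = (-3.0000, -1.5000, -4.5000).
‖u_2‖ = 5.6125, so e_2 = (-0.5345, -0.2673, -0.8018).

e_2 = (-0.5345, -0.2673, -0.8018)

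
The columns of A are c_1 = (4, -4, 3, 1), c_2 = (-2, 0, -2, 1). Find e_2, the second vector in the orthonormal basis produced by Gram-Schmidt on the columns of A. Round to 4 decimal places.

e_2 = (-0.3415, -0.5550, -0.4803, 0.5870)

c_1 = (4, -4, 3, 1); ‖c_1‖ = 6.4807, so e_1 = (0.6172, -0.6172, 0.4629, 0.1543).
e_1·c_2 = 0.6172·(-2) + (-0.6172)·0 + 0.4629·(-2) + 0.1543·1 = -2.0059.
u_2 = c_2 + 2.0059·e_1 = (-0.7619, -1.2381, -1.0714, 1.3095).
‖u_2‖ = 2.2307, so e_2 = (-0.3415, -0.5550, -0.4803, 0.5870).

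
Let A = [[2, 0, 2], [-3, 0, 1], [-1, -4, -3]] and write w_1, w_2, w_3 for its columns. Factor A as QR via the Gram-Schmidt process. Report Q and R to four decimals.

w_1 = (2, -3, -1); ‖w_1‖ = 3.7417, so e_1 = (0.5345, -0.8018, -0.2673).
e_1·w_2 = 0.5345·0 + (-0.8018)·0 + (-0.2673)·(-4) = 1.0690.
u_2 = w_2 − 1.0690·e_1 = (-0.5714, 0.8571, -3.7143).
‖u_2‖ = 3.8545, so e_2 = (-0.1482, 0.2224, -0.9636).
e_1·w_3 = 0.5345·2 + (-0.8018)·1 + (-0.2673)·(-3) = 1.0690; e_2·w_3 = (-0.1482)·2 + 0.2224·1 + (-0.9636)·(-3) = 2.8167.
u_3 = w_3 − 1.0690·e_1 − 2.8167·e_2 = (1.8462, 1.2308, 0.0000).
‖u_3‖ = 2.2188, so e_3 = (0.8321, 0.5547, 0.0000).

Q = [[0.5345, -0.1482, 0.8321], [-0.8018, 0.2224, 0.5547], [-0.2673, -0.9636, 0.0000]], R = [[3.7417, 1.0690, 1.0690], [0.0000, 3.8545, 2.8167], [0.0000, 0.0000, 2.2188]]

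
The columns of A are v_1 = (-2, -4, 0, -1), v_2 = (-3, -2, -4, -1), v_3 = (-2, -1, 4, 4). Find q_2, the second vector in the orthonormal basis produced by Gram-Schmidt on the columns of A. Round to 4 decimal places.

q_2 = (-0.3578, 0.1952, -0.9108, -0.0651)

v_1 = (-2, -4, 0, -1); ‖v_1‖ = 4.5826, so q_1 = (-0.4364, -0.8729, 0.0000, -0.2182).
q_1·v_2 = (-0.4364)·(-3) + (-0.8729)·(-2) + 0.0000·(-4) + (-0.2182)·(-1) = 3.2733.
u_2 = v_2 − 3.2733·q_1 = (-1.5714, 0.8571, -4.0000, -0.2857).
‖u_2‖ = 4.3916, so q_2 = (-0.3578, 0.1952, -0.9108, -0.0651).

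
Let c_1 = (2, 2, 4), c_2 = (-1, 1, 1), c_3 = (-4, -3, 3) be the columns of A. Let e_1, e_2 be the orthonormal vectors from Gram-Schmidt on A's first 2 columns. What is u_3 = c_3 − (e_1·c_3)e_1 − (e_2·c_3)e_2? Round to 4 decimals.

u_3 = (-1.3571, -4.0714, 2.7143)

c_1 = (2, 2, 4); ‖c_1‖ = 4.8990, so e_1 = (0.4082, 0.4082, 0.8165).
e_1·c_2 = 0.4082·(-1) + 0.4082·1 + 0.8165·1 = 0.8165.
u_2 = c_2 − 0.8165·e_1 = (-1.3333, 0.6667, 0.3333).
‖u_2‖ = 1.5275, so e_2 = (-0.8729, 0.4364, 0.2182).
e_1·c_3 = 0.4082·(-4) + 0.4082·(-3) + 0.8165·3 = -0.4082; e_2·c_3 = (-0.8729)·(-4) + 0.4364·(-3) + 0.2182·3 = 2.8368.
u_3 = c_3 + 0.4082·e_1 − 2.8368·e_2 = (-1.3571, -4.0714, 2.7143).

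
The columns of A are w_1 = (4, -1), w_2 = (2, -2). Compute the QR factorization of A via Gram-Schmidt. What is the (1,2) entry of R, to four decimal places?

r_{12} = 2.4254

w_1 = (4, -1); ‖w_1‖ = 4.1231, so e_1 = (0.9701, -0.2425).
r_{12} = e_1·w_2 = 2.4254.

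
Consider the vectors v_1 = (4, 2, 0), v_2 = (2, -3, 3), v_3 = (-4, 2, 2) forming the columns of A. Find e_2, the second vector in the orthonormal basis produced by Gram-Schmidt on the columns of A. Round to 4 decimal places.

v_1 = (4, 2, 0); ‖v_1‖ = 4.4721, so e_1 = (0.8944, 0.4472, 0.0000).
e_1·v_2 = 0.8944·2 + 0.4472·(-3) + 0.0000·3 = 0.4472.
u_2 = v_2 − 0.4472·e_1 = (1.6000, -3.2000, 3.0000).
‖u_2‖ = 4.6690, so e_2 = (0.3427, -0.6854, 0.6425).

e_2 = (0.3427, -0.6854, 0.6425)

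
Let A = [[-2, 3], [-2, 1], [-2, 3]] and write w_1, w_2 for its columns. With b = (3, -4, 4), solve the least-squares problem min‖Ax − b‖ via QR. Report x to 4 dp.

x = (3.8750, 3.7500)

w_1 = (-2, -2, -2); ‖w_1‖ = 3.4641, so q_1 = (-0.5774, -0.5774, -0.5774).
q_1·w_2 = (-0.5774)·3 + (-0.5774)·1 + (-0.5774)·3 = -4.0415.
u_2 = w_2 + 4.0415·q_1 = (0.6667, -1.3333, 0.6667).
‖u_2‖ = 1.6330, so q_2 = (0.4082, -0.8165, 0.4082).
Qᵀb = (-1.7321, 6.1237).
Back-substitute: x_2 = 6.1237/1.6330 = 3.7500.
x_1 = (-1.7321 + 4.0415·3.7500)/3.4641 = 3.8750.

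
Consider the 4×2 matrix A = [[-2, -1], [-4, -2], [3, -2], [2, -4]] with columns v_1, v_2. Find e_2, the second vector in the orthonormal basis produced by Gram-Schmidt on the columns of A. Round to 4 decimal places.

e_1 = v_1/‖v_1‖ = (-2, -4, 3, 2)/5.7446 = (-0.3482, -0.6963, 0.5222, 0.3482).
r_{12} = e_1·v_2 = -0.6963.
u_2 = v_2 + 0.6963·e_1 = (-1.2424, -2.4848, -1.6364, -3.7576).
‖u_2‖ = 4.9513, so e_2 = (-0.2509, -0.5019, -0.3305, -0.7589).

e_2 = (-0.2509, -0.5019, -0.3305, -0.7589)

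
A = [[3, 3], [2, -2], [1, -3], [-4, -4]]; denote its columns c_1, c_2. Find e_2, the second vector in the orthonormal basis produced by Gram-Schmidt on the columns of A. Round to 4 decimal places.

c_1 = (3, 2, 1, -4); ‖c_1‖ = 5.4772, so e_1 = (0.5477, 0.3651, 0.1826, -0.7303).
e_1·c_2 = 0.5477·3 + 0.3651·(-2) + 0.1826·(-3) + (-0.7303)·(-4) = 3.2863.
u_2 = c_2 − 3.2863·e_1 = (1.2000, -3.2000, -3.6000, -1.6000).
‖u_2‖ = 5.2154, so e_2 = (0.2301, -0.6136, -0.6903, -0.3068).

e_2 = (0.2301, -0.6136, -0.6903, -0.3068)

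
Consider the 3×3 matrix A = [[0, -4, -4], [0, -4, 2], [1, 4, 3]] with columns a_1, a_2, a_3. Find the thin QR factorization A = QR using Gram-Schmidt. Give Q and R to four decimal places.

e_1 = a_1/‖a_1‖ = (0, 0, 1)/1.0000 = (0.0000, 0.0000, 1.0000).
r_{12} = e_1·a_2 = 4.0000.
u_2 = a_2 − 4.0000·e_1 = (-4.0000, -4.0000, 0.0000).
‖u_2‖ = 5.6569, so e_2 = (-0.7071, -0.7071, 0.0000).
r_{13} = e_1·a_3 = 3.0000; r_{23} = e_2·a_3 = 1.4142.
u_3 = a_3 − 3.0000·e_1 − 1.4142·e_2 = (-3.0000, 3.0000, 0.0000).
‖u_3‖ = 4.2426, so e_3 = (-0.7071, 0.7071, 0.0000).

Q = [[0.0000, -0.7071, -0.7071], [0.0000, -0.7071, 0.7071], [1.0000, 0.0000, 0.0000]], R = [[1.0000, 4.0000, 3.0000], [0.0000, 5.6569, 1.4142], [0.0000, 0.0000, 4.2426]]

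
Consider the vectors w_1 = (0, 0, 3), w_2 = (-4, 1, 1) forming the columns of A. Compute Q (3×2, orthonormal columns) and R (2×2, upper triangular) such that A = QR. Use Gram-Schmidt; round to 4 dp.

Q = [[0.0000, -0.9701], [0.0000, 0.2425], [1.0000, 0.0000]], R = [[3.0000, 1.0000], [0.0000, 4.1231]]

w_1 = (0, 0, 3); ‖w_1‖ = 3.0000, so e_1 = (0.0000, 0.0000, 1.0000).
e_1·w_2 = 0.0000·(-4) + 0.0000·1 + 1.0000·1 = 1.0000.
u_2 = w_2 − 1.0000·e_1 = (-4.0000, 1.0000, 0.0000).
‖u_2‖ = 4.1231, so e_2 = (-0.9701, 0.2425, 0.0000).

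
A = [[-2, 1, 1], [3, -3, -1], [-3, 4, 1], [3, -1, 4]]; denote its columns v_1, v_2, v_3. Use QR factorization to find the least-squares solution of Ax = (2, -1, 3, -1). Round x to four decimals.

v_1 = (-2, 3, -3, 3); ‖v_1‖ = 5.5678, so q_1 = (-0.3592, 0.5388, -0.5388, 0.5388).
q_1·v_2 = (-0.3592)·1 + 0.5388·(-3) + (-0.5388)·4 + 0.5388·(-1) = -4.6697.
u_2 = v_2 + 4.6697·q_1 = (-0.6774, -0.4839, 1.4839, 1.5161).
‖u_2‖ = 2.2789, so q_2 = (-0.2973, -0.2123, 0.6511, 0.6653).
q_1·v_3 = (-0.3592)·1 + 0.5388·(-1) + (-0.5388)·1 + 0.5388·4 = 0.7184; q_2·v_3 = (-0.2973)·1 + (-0.2123)·(-1) + 0.6511·1 + 0.6653·4 = 3.2273.
u_3 = v_3 − 0.7184·q_1 − 3.2273·q_2 = (2.2174, -0.7019, -0.7143, 1.4658).
‖u_3‖ = 2.8405, so q_3 = (0.7806, -0.2471, -0.2515, 0.5161).
Qᵀb = (-3.4125, 0.9059, 0.5379).
Back-substitute: x_3 = 0.5379/2.8405 = 0.1894.
x_2 = (0.9059 − 3.2273·0.1894)/2.2789 = 0.1293.
x_1 = (-3.4125 + 4.6697·0.1293 − 0.7184·0.1894)/5.5678 = -0.5289.

x = (-0.5289, 0.1293, 0.1894)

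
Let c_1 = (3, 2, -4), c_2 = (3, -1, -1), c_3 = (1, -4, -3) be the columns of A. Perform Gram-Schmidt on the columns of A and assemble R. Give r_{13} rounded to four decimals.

c_1 = (3, 2, -4); ‖c_1‖ = 5.3852, so e_1 = (0.5571, 0.3714, -0.7428).
r_{13} = e_1·c_3 = 1.2999.

r_{13} = 1.2999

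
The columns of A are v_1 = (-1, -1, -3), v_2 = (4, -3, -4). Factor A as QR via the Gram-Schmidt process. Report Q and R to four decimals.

v_1 = (-1, -1, -3); ‖v_1‖ = 3.3166, so e_1 = (-0.3015, -0.3015, -0.9045).
e_1·v_2 = (-0.3015)·4 + (-0.3015)·(-3) + (-0.9045)·(-4) = 3.3166.
u_2 = v_2 − 3.3166·e_1 = (5.0000, -2.0000, -1.0000).
‖u_2‖ = 5.4772, so e_2 = (0.9129, -0.3651, -0.1826).

Q = [[-0.3015, 0.9129], [-0.3015, -0.3651], [-0.9045, -0.1826]], R = [[3.3166, 3.3166], [0.0000, 5.4772]]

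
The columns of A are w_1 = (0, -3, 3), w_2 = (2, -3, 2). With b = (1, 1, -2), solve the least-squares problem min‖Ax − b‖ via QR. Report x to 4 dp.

w_1 = (0, -3, 3); ‖w_1‖ = 4.2426, so q_1 = (0.0000, -0.7071, 0.7071).
q_1·w_2 = 0.0000·2 + (-0.7071)·(-3) + 0.7071·2 = 3.5355.
u_2 = w_2 − 3.5355·q_1 = (2.0000, -0.5000, -0.5000).
‖u_2‖ = 2.1213, so q_2 = (0.9428, -0.2357, -0.2357).
Qᵀb = (-2.1213, 1.1785).
Back-substitute: x_2 = 1.1785/2.1213 = 0.5556.
x_1 = (-2.1213 − 3.5355·0.5556)/4.2426 = -0.9630.

x = (-0.9630, 0.5556)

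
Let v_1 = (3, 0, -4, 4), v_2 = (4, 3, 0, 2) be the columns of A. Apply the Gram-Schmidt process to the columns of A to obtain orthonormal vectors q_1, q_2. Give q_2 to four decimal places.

q_2 = (0.5782, 0.6839, 0.4448, 0.0111)

v_1 = (3, 0, -4, 4); ‖v_1‖ = 6.4031, so q_1 = (0.4685, 0.0000, -0.6247, 0.6247).
q_1·v_2 = 0.4685·4 + 0.0000·3 + (-0.6247)·0 + 0.6247·2 = 3.1235.
u_2 = v_2 − 3.1235·q_1 = (2.5366, 3.0000, 1.9512, 0.0488).
‖u_2‖ = 4.3868, so q_2 = (0.5782, 0.6839, 0.4448, 0.0111).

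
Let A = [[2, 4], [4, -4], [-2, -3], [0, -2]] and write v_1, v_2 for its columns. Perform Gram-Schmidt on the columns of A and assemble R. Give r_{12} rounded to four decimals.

r_{12} = -0.4082

v_1 = (2, 4, -2, 0); ‖v_1‖ = 4.8990, so q_1 = (0.4082, 0.8165, -0.4082, 0.0000).
r_{12} = q_1·v_2 = -0.4082.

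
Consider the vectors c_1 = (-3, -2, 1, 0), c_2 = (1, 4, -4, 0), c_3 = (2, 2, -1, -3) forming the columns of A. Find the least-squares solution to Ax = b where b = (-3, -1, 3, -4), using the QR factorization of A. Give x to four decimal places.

x = (1.6384, -0.4169, 1.3811)

q_1 = c_1/‖c_1‖ = (-3, -2, 1, 0)/3.7417 = (-0.8018, -0.5345, 0.2673, 0.0000).
r_{12} = q_1·c_2 = -4.0089.
u_2 = c_2 + 4.0089·q_1 = (-2.2143, 1.8571, -2.9286, 0.0000).
‖u_2‖ = 4.1144, so q_2 = (-0.5382, 0.4514, -0.7118, 0.0000).
r_{13} = q_1·c_3 = -2.9399; r_{23} = q_2·c_3 = 0.5382.
u_3 = c_3 + 2.9399·q_1 − 0.5382·q_2 = (-0.0675, 0.1857, 0.1688, -3.0000).
‖u_3‖ = 3.0112, so q_3 = (-0.0224, 0.0617, 0.0560, -0.9963).
Qᵀb = (3.7417, -0.9722, 4.1588).
Back-substitute: x_3 = 4.1588/3.0112 = 1.3811.
x_2 = (-0.9722 − 0.5382·1.3811)/4.1144 = -0.4169.
x_1 = (3.7417 + 4.0089·(-0.4169) + 2.9399·1.3811)/3.7417 = 1.6384.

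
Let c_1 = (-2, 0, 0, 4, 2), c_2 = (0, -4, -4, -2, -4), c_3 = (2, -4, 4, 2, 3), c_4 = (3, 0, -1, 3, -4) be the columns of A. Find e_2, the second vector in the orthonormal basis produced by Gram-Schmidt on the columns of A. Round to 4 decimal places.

e_2 = (-0.2074, -0.6222, -0.6222, 0.1037, -0.4148)

c_1 = (-2, 0, 0, 4, 2); ‖c_1‖ = 4.8990, so e_1 = (-0.4082, 0.0000, 0.0000, 0.8165, 0.4082).
e_1·c_2 = (-0.4082)·0 + 0.0000·(-4) + 0.0000·(-4) + 0.8165·(-2) + 0.4082·(-4) = -3.2660.
u_2 = c_2 + 3.2660·e_1 = (-1.3333, -4.0000, -4.0000, 0.6667, -2.6667).
‖u_2‖ = 6.4291, so e_2 = (-0.2074, -0.6222, -0.6222, 0.1037, -0.4148).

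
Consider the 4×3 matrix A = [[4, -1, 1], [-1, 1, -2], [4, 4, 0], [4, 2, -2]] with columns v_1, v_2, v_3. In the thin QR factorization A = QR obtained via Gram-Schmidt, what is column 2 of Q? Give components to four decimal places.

q_1 = v_1/‖v_1‖ = (4, -1, 4, 4)/7.0000 = (0.5714, -0.1429, 0.5714, 0.5714).
r_{12} = q_1·v_2 = 2.7143.
u_2 = v_2 − 2.7143·q_1 = (-2.5510, 1.3878, 2.4490, 0.4490).
‖u_2‖ = 3.8253, so q_2 = (-0.6669, 0.3628, 0.6402, 0.1174).

q_2 = (-0.6669, 0.3628, 0.6402, 0.1174)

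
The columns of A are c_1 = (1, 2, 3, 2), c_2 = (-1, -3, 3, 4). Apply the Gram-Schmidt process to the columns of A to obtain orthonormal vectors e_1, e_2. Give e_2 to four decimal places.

c_1 = (1, 2, 3, 2); ‖c_1‖ = 4.2426, so e_1 = (0.2357, 0.4714, 0.7071, 0.4714).
e_1·c_2 = 0.2357·(-1) + 0.4714·(-3) + 0.7071·3 + 0.4714·4 = 2.3570.
u_2 = c_2 − 2.3570·e_1 = (-1.5556, -4.1111, 1.3333, 2.8889).
‖u_2‖ = 5.4263, so e_2 = (-0.2867, -0.7576, 0.2457, 0.5324).

e_2 = (-0.2867, -0.7576, 0.2457, 0.5324)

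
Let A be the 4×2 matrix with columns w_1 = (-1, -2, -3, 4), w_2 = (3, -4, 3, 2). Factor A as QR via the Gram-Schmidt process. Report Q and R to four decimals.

w_1 = (-1, -2, -3, 4); ‖w_1‖ = 5.4772, so e_1 = (-0.1826, -0.3651, -0.5477, 0.7303).
e_1·w_2 = (-0.1826)·3 + (-0.3651)·(-4) + (-0.5477)·3 + 0.7303·2 = 0.7303.
u_2 = w_2 − 0.7303·e_1 = (3.1333, -3.7333, 3.4000, 1.4667).
‖u_2‖ = 6.1210, so e_2 = (0.5119, -0.6099, 0.5555, 0.2396).

Q = [[-0.1826, 0.5119], [-0.3651, -0.6099], [-0.5477, 0.5555], [0.7303, 0.2396]], R = [[5.4772, 0.7303], [0.0000, 6.1210]]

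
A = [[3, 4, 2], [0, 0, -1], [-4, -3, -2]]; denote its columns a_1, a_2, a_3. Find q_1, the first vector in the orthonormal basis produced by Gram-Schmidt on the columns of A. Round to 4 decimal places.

q_1 = a_1/‖a_1‖ = (3, 0, -4)/5.0000 = (0.6000, 0.0000, -0.8000).

q_1 = (0.6000, 0.0000, -0.8000)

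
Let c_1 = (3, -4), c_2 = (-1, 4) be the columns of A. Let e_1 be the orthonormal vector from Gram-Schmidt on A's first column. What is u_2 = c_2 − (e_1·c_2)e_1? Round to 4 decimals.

c_1 = (3, -4); ‖c_1‖ = 5.0000, so e_1 = (0.6000, -0.8000).
e_1·c_2 = 0.6000·(-1) + (-0.8000)·4 = -3.8000.
u_2 = c_2 + 3.8000·e_1 = (1.2800, 0.9600).

u_2 = (1.2800, 0.9600)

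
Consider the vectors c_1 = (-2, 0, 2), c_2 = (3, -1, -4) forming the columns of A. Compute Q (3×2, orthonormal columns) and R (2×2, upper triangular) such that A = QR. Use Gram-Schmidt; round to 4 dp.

Q = [[-0.7071, -0.4082], [0.0000, -0.8165], [0.7071, -0.4082]], R = [[2.8284, -4.9497], [0.0000, 1.2247]]

c_1 = (-2, 0, 2); ‖c_1‖ = 2.8284, so q_1 = (-0.7071, 0.0000, 0.7071).
q_1·c_2 = (-0.7071)·3 + 0.0000·(-1) + 0.7071·(-4) = -4.9497.
u_2 = c_2 + 4.9497·q_1 = (-0.5000, -1.0000, -0.5000).
‖u_2‖ = 1.2247, so q_2 = (-0.4082, -0.8165, -0.4082).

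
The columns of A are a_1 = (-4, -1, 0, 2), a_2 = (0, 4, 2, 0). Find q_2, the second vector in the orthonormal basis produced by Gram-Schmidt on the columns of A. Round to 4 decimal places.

a_1 = (-4, -1, 0, 2); ‖a_1‖ = 4.5826, so q_1 = (-0.8729, -0.2182, 0.0000, 0.4364).
q_1·a_2 = (-0.8729)·0 + (-0.2182)·4 + 0.0000·2 + 0.4364·0 = -0.8729.
u_2 = a_2 + 0.8729·q_1 = (-0.7619, 3.8095, 2.0000, 0.3810).
‖u_2‖ = 4.3861, so q_2 = (-0.1737, 0.8685, 0.4560, 0.0869).

q_2 = (-0.1737, 0.8685, 0.4560, 0.0869)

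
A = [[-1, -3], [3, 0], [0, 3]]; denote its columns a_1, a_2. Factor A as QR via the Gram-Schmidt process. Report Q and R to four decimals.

Q = [[-0.3162, -0.6529], [0.9487, -0.2176], [0.0000, 0.7255]], R = [[3.1623, 0.9487], [0.0000, 4.1352]]

a_1 = (-1, 3, 0); ‖a_1‖ = 3.1623, so q_1 = (-0.3162, 0.9487, 0.0000).
q_1·a_2 = (-0.3162)·(-3) + 0.9487·0 + 0.0000·3 = 0.9487.
u_2 = a_2 − 0.9487·q_1 = (-2.7000, -0.9000, 3.0000).
‖u_2‖ = 4.1352, so q_2 = (-0.6529, -0.2176, 0.7255).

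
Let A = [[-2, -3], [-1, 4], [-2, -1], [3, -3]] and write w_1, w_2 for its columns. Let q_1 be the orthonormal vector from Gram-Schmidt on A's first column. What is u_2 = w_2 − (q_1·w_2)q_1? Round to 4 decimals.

w_1 = (-2, -1, -2, 3); ‖w_1‖ = 4.2426, so q_1 = (-0.4714, -0.2357, -0.4714, 0.7071).
q_1·w_2 = (-0.4714)·(-3) + (-0.2357)·4 + (-0.4714)·(-1) + 0.7071·(-3) = -1.1785.
u_2 = w_2 + 1.1785·q_1 = (-3.5556, 3.7222, -1.5556, -2.1667).

u_2 = (-3.5556, 3.7222, -1.5556, -2.1667)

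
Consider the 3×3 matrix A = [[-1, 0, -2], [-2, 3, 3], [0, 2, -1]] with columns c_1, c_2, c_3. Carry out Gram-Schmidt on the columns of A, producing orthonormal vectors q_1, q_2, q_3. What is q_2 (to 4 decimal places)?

q_2 = (-0.4983, 0.2491, 0.8305)

c_1 = (-1, -2, 0); ‖c_1‖ = 2.2361, so q_1 = (-0.4472, -0.8944, 0.0000).
q_1·c_2 = (-0.4472)·0 + (-0.8944)·3 + 0.0000·2 = -2.6833.
u_2 = c_2 + 2.6833·q_1 = (-1.2000, 0.6000, 2.0000).
‖u_2‖ = 2.4083, so q_2 = (-0.4983, 0.2491, 0.8305).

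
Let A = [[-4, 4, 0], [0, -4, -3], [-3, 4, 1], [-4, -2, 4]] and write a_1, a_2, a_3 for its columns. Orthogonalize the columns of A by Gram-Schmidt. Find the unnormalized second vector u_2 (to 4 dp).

u_2 = (2.0488, -4.0000, 2.5366, -3.9512)

e_1 = a_1/‖a_1‖ = (-4, 0, -3, -4)/6.4031 = (-0.6247, 0.0000, -0.4685, -0.6247).
r_{12} = e_1·a_2 = -3.1235.
u_2 = a_2 + 3.1235·e_1 = (2.0488, -4.0000, 2.5366, -3.9512).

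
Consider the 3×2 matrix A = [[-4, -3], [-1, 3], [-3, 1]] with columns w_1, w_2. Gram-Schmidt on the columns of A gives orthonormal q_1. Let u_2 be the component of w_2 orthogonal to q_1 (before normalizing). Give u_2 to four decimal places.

u_2 = (-2.0769, 3.2308, 1.6923)

w_1 = (-4, -1, -3); ‖w_1‖ = 5.0990, so q_1 = (-0.7845, -0.1961, -0.5883).
q_1·w_2 = (-0.7845)·(-3) + (-0.1961)·3 + (-0.5883)·1 = 1.1767.
u_2 = w_2 − 1.1767·q_1 = (-2.0769, 3.2308, 1.6923).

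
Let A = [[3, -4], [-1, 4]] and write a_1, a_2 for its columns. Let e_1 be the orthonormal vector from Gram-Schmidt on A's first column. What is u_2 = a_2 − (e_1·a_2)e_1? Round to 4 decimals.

e_1 = a_1/‖a_1‖ = (3, -1)/3.1623 = (0.9487, -0.3162).
r_{12} = e_1·a_2 = -5.0596.
u_2 = a_2 + 5.0596·e_1 = (0.8000, 2.4000).

u_2 = (0.8000, 2.4000)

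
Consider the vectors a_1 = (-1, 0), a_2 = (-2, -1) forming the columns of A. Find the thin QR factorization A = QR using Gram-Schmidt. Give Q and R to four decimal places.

Q = [[-1.0000, 0.0000], [0.0000, -1.0000]], R = [[1.0000, 2.0000], [0.0000, 1.0000]]

e_1 = a_1/‖a_1‖ = (-1, 0)/1.0000 = (-1.0000, 0.0000).
r_{12} = e_1·a_2 = 2.0000.
u_2 = a_2 − 2.0000·e_1 = (0.0000, -1.0000).
‖u_2‖ = 1.0000, so e_2 = (0.0000, -1.0000).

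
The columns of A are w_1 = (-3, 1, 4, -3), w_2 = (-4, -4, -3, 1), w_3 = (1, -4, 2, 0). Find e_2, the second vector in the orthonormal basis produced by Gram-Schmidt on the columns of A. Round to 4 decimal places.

w_1 = (-3, 1, 4, -3); ‖w_1‖ = 5.9161, so e_1 = (-0.5071, 0.1690, 0.6761, -0.5071).
e_1·w_2 = (-0.5071)·(-4) + 0.1690·(-4) + 0.6761·(-3) + (-0.5071)·1 = -1.1832.
u_2 = w_2 + 1.1832·e_1 = (-4.6000, -3.8000, -2.2000, 0.4000).
‖u_2‖ = 6.3718, so e_2 = (-0.7219, -0.5964, -0.3453, 0.0628).

e_2 = (-0.7219, -0.5964, -0.3453, 0.0628)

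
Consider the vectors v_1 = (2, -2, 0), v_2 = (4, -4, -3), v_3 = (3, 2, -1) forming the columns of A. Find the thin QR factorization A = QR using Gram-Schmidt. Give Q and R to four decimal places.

v_1 = (2, -2, 0); ‖v_1‖ = 2.8284, so e_1 = (0.7071, -0.7071, 0.0000).
e_1·v_2 = 0.7071·4 + (-0.7071)·(-4) + 0.0000·(-3) = 5.6569.
u_2 = v_2 − 5.6569·e_1 = (0.0000, 0.0000, -3.0000).
‖u_2‖ = 3.0000, so e_2 = (0.0000, 0.0000, -1.0000).
e_1·v_3 = 0.7071·3 + (-0.7071)·2 + 0.0000·(-1) = 0.7071; e_2·v_3 = 0.0000·3 + (0.0000)·2 + (-1.0000)·(-1) = 1.0000.
u_3 = v_3 − 0.7071·e_1 − 1.0000·e_2 = (2.5000, 2.5000, 0.0000).
‖u_3‖ = 3.5355, so e_3 = (0.7071, 0.7071, 0.0000).

Q = [[0.7071, 0.0000, 0.7071], [-0.7071, 0.0000, 0.7071], [0.0000, -1.0000, 0.0000]], R = [[2.8284, 5.6569, 0.7071], [0.0000, 3.0000, 1.0000], [0.0000, 0.0000, 3.5355]]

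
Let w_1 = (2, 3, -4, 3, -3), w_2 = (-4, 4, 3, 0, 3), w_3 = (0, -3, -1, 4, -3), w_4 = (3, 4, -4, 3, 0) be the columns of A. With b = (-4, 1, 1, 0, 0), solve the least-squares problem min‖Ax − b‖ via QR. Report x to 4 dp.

x = (0.6271, 0.6086, 0.0951, -0.6896)

w_1 = (2, 3, -4, 3, -3); ‖w_1‖ = 6.8557, so q_1 = (0.2917, 0.4376, -0.5835, 0.4376, -0.4376).
q_1·w_2 = 0.2917·(-4) + 0.4376·4 + (-0.5835)·3 + 0.4376·0 + (-0.4376)·3 = -2.4797.
u_2 = w_2 + 2.4797·q_1 = (-3.2766, 5.0851, 1.5532, 1.0851, 1.9149).
‖u_2‖ = 6.6220, so q_2 = (-0.4948, 0.7679, 0.2345, 0.1639, 0.2892).
q_1·w_3 = 0.2917·0 + 0.4376·(-3) + (-0.5835)·(-1) + 0.4376·4 + (-0.4376)·(-3) = 2.3338; q_2·w_3 = (-0.4948)·0 + 0.7679·(-3) + 0.2345·(-1) + 0.1639·4 + 0.2892·(-3) = -2.7503.
u_3 = w_3 − 2.3338·q_1 + 2.7503·q_2 = (-2.0417, -1.9093, 1.0068, 3.4294, -1.1834).
‖u_3‖ = 4.6892, so q_3 = (-0.4354, -0.4072, 0.2147, 0.7313, -0.2524).
q_1·w_4 = 0.2917·3 + 0.4376·4 + (-0.5835)·(-4) + 0.4376·3 + (-0.4376)·0 = 6.2722; q_2·w_4 = (-0.4948)·3 + 0.7679·4 + 0.2345·(-4) + 0.1639·3 + 0.2892·0 = 1.1406; q_3·w_4 = (-0.4354)·3 + (-0.4072)·4 + 0.2147·(-4) + 0.7313·3 + (-0.2524)·0 = -1.5997.
u_4 = w_4 − 6.2722·q_1 − 1.1406·q_2 + 1.5997·q_3 = (1.0381, -0.2719, -0.2645, 1.2383, 2.0111).
‖u_4‖ = 2.6076, so q_4 = (0.3981, -0.1043, -0.1014, 0.4749, 0.7713).
Qᵀb = (-1.3128, 2.9817, 1.5492, -1.7981).
Back-substitute: x_4 = -1.7981/2.6076 = -0.6896.
x_3 = (1.5492 + 1.5997·(-0.6896))/4.6892 = 0.0951.
x_2 = (2.9817 + 2.7503·0.0951 − 1.1406·(-0.6896))/6.6220 = 0.6086.
x_1 = (-1.3128 + 2.4797·0.6086 − 2.3338·0.0951 − 6.2722·(-0.6896))/6.8557 = 0.6271.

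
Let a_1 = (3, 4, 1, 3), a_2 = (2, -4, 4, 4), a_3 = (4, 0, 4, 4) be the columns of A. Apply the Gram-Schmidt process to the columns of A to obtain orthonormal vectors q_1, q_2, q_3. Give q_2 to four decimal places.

q_1 = a_1/‖a_1‖ = (3, 4, 1, 3)/5.9161 = (0.5071, 0.6761, 0.1690, 0.5071).
r_{12} = q_1·a_2 = 1.0142.
u_2 = a_2 − 1.0142·q_1 = (1.4857, -4.6857, 3.8286, 3.4857).
‖u_2‖ = 7.1394, so q_2 = (0.2081, -0.6563, 0.5363, 0.4882).

q_2 = (0.2081, -0.6563, 0.5363, 0.4882)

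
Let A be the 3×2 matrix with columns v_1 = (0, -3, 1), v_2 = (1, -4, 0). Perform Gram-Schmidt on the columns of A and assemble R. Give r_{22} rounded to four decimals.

v_1 = (0, -3, 1); ‖v_1‖ = 3.1623, so e_1 = (0.0000, -0.9487, 0.3162).
e_1·v_2 = 0.0000·1 + (-0.9487)·(-4) + 0.3162·0 = 3.7947.
u_2 = v_2 − 3.7947·e_1 = (1.0000, -0.4000, -1.2000).
r_{22} = ‖u_2‖ = 1.6125.

r_{22} = 1.6125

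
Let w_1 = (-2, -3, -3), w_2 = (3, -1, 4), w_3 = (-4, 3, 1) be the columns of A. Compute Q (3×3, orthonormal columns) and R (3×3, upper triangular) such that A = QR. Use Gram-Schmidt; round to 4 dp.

w_1 = (-2, -3, -3); ‖w_1‖ = 4.6904, so q_1 = (-0.4264, -0.6396, -0.6396).
q_1·w_2 = (-0.4264)·3 + (-0.6396)·(-1) + (-0.6396)·4 = -3.1980.
u_2 = w_2 + 3.1980·q_1 = (1.6364, -3.0455, 1.9545).
‖u_2‖ = 3.9715, so q_2 = (0.4120, -0.7668, 0.4921).
q_1·w_3 = (-0.4264)·(-4) + (-0.6396)·3 + (-0.6396)·1 = -0.8528; q_2·w_3 = 0.4120·(-4) + (-0.7668)·3 + 0.4921·1 = -3.4565.
u_3 = w_3 + 0.8528·q_1 + 3.4565·q_2 = (-2.9395, -0.1960, 2.1556).
‖u_3‖ = 3.6504, so q_3 = (-0.8052, -0.0537, 0.5905).

Q = [[-0.4264, 0.4120, -0.8052], [-0.6396, -0.7668, -0.0537], [-0.6396, 0.4921, 0.5905]], R = [[4.6904, -3.1980, -0.8528], [0.0000, 3.9715, -3.4565], [0.0000, 0.0000, 3.6504]]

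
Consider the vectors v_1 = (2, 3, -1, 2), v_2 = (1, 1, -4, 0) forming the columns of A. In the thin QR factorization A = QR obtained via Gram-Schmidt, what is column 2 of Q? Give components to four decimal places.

v_1 = (2, 3, -1, 2); ‖v_1‖ = 4.2426, so q_1 = (0.4714, 0.7071, -0.2357, 0.4714).
q_1·v_2 = 0.4714·1 + 0.7071·1 + (-0.2357)·(-4) + 0.4714·0 = 2.1213.
u_2 = v_2 − 2.1213·q_1 = (0.0000, -0.5000, -3.5000, -1.0000).
‖u_2‖ = 3.6742, so q_2 = (0.0000, -0.1361, -0.9526, -0.2722).

q_2 = (0.0000, -0.1361, -0.9526, -0.2722)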